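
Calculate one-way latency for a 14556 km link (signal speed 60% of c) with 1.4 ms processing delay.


Speed = 0.6 * 3e5 km/s = 180000 km/s
Propagation delay = 14556 / 180000 = 0.0809 s = 80.8667 ms
Processing delay = 1.4 ms
Total one-way latency = 82.2667 ms


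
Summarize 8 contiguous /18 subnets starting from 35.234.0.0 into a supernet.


Original prefix: /18
Number of subnets: 8 = 2^3
New prefix = 18 - 3 = 15
Supernet: 35.234.0.0/15


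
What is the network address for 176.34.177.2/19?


IP:   10110000.00100010.10110001.00000010
Mask: 11111111.11111111.11100000.00000000
AND operation:
Net:  10110000.00100010.10100000.00000000
Network: 176.34.160.0/19


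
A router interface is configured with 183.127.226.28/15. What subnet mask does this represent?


/15 means 15 network bits, 17 host bits
Binary: 11111111111111100000000000000000
Mask: 255.254.0.0


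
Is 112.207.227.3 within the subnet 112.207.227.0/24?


Subnet network: 112.207.227.0
Test IP AND mask: 112.207.227.0
Yes, 112.207.227.3 is in 112.207.227.0/24


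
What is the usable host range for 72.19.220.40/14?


Network: 72.16.0.0
Broadcast: 72.19.255.255
First usable = network + 1
Last usable = broadcast - 1
Range: 72.16.0.1 to 72.19.255.254


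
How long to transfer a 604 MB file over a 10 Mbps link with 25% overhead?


Effective throughput = 10 * (1 - 25/100) = 7.5 Mbps
File size in Mb = 604 * 8 = 4832 Mb
Time = 4832 / 7.5
Time = 644.2667 seconds


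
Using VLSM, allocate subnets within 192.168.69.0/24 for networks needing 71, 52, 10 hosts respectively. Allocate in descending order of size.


71 hosts -> /25 (126 usable): 192.168.69.0/25
52 hosts -> /26 (62 usable): 192.168.69.128/26
10 hosts -> /28 (14 usable): 192.168.69.192/28
Allocation: 192.168.69.0/25 (71 hosts, 126 usable); 192.168.69.128/26 (52 hosts, 62 usable); 192.168.69.192/28 (10 hosts, 14 usable)


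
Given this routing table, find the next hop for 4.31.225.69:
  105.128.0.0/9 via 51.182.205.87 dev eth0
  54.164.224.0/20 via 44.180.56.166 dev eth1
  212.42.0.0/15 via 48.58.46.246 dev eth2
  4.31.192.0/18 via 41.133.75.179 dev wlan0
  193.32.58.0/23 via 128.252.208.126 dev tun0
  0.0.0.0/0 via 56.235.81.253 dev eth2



Longest prefix match for 4.31.225.69:
  /9 105.128.0.0: no
  /20 54.164.224.0: no
  /15 212.42.0.0: no
  /18 4.31.192.0: MATCH
  /23 193.32.58.0: no
  /0 0.0.0.0: MATCH
Selected: next-hop 41.133.75.179 via wlan0 (matched /18)


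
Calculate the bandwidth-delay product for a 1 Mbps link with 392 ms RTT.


BDP = bandwidth * RTT
= 1 Mbps * 392 ms
= 1 * 1e6 * 392 / 1000 bits
= 392000 bits
= 49000 bytes
= 47.8516 KB
BDP = 392000 bits (49000 bytes)


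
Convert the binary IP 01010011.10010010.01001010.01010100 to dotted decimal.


01010011 = 83
10010010 = 146
01001010 = 74
01010100 = 84
IP: 83.146.74.84


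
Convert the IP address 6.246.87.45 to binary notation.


6 = 00000110
246 = 11110110
87 = 01010111
45 = 00101101
Binary: 00000110.11110110.01010111.00101101


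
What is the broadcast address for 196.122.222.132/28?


Network: 196.122.222.128/28
Host bits = 4
Set all host bits to 1:
Broadcast: 196.122.222.143


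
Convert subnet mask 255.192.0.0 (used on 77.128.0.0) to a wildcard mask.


Subnet mask: 255.192.0.0
Wildcard = 255.255.255.255 - subnet mask
255 - 255 = 0
255 - 192 = 63
255 - 0 = 255
255 - 0 = 255
Wildcard: 0.63.255.255


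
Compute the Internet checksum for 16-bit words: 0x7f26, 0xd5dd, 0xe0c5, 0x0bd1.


Sum all words (with carry folding):
+ 0x7f26 = 0x7f26
+ 0xd5dd = 0x5504
+ 0xe0c5 = 0x35ca
+ 0x0bd1 = 0x419b
One's complement: ~0x419b
Checksum = 0xbe64


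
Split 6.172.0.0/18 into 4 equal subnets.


New prefix = 18 + 2 = 20
Each subnet has 4096 addresses
  6.172.0.0/20
  6.172.16.0/20
  6.172.32.0/20
  6.172.48.0/20
Subnets: 6.172.0.0/20, 6.172.16.0/20, 6.172.32.0/20, 6.172.48.0/20


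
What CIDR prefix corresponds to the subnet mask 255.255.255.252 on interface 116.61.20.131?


Binary: 11111111.11111111.11111111.11111100
Count leading 1s
Prefix: /30


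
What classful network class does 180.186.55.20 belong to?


First octet: 180
Binary: 10110100
10xxxxxx -> Class B (128-191)
Class B, default mask 255.255.0.0 (/16)


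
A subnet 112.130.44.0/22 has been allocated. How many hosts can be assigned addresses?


Host bits = 32 - 22 = 10
Total addresses = 2^10 = 1024
Usable = total - 2 (network and broadcast)
Usable hosts: 1022


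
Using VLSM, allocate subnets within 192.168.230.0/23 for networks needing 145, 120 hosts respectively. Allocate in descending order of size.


145 hosts -> /24 (254 usable): 192.168.230.0/24
120 hosts -> /25 (126 usable): 192.168.231.0/25
Allocation: 192.168.230.0/24 (145 hosts, 254 usable); 192.168.231.0/25 (120 hosts, 126 usable)


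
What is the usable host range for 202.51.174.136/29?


Network: 202.51.174.136
Broadcast: 202.51.174.143
First usable = network + 1
Last usable = broadcast - 1
Range: 202.51.174.137 to 202.51.174.142


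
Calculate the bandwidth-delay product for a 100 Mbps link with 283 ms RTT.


BDP = bandwidth * RTT
= 100 Mbps * 283 ms
= 100 * 1e6 * 283 / 1000 bits
= 28300000 bits
= 3537500 bytes
= 3454.5898 KB
BDP = 28300000 bits (3537500 bytes)


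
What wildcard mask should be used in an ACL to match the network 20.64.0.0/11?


Subnet mask: 255.224.0.0
Wildcard = 255.255.255.255 - subnet mask
255 - 255 = 0
255 - 224 = 31
255 - 0 = 255
255 - 0 = 255
Wildcard: 0.31.255.255


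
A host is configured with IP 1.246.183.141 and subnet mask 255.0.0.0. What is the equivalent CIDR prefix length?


Binary: 11111111.00000000.00000000.00000000
Count leading 1s
Prefix: /8


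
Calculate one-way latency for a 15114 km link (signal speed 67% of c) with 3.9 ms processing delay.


Speed = 0.67 * 3e5 km/s = 201000 km/s
Propagation delay = 15114 / 201000 = 0.0752 s = 75.194 ms
Processing delay = 3.9 ms
Total one-way latency = 79.094 ms


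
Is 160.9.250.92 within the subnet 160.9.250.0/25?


Subnet network: 160.9.250.0
Test IP AND mask: 160.9.250.0
Yes, 160.9.250.92 is in 160.9.250.0/25


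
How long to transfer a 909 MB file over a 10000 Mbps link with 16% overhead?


Effective throughput = 10000 * (1 - 16/100) = 8400 Mbps
File size in Mb = 909 * 8 = 7272 Mb
Time = 7272 / 8400
Time = 0.8657 seconds


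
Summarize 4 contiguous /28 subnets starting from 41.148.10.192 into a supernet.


Original prefix: /28
Number of subnets: 4 = 2^2
New prefix = 28 - 2 = 26
Supernet: 41.148.10.192/26


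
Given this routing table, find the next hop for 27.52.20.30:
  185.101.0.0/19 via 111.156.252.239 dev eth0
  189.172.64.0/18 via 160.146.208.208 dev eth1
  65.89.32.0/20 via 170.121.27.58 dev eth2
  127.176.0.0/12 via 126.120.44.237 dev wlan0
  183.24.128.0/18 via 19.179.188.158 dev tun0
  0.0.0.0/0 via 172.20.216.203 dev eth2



Longest prefix match for 27.52.20.30:
  /19 185.101.0.0: no
  /18 189.172.64.0: no
  /20 65.89.32.0: no
  /12 127.176.0.0: no
  /18 183.24.128.0: no
  /0 0.0.0.0: MATCH
Selected: next-hop 172.20.216.203 via eth2 (matched /0)


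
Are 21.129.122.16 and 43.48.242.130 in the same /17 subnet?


Mask: 255.255.128.0
21.129.122.16 AND mask = 21.129.0.0
43.48.242.130 AND mask = 43.48.128.0
No, different subnets (21.129.0.0 vs 43.48.128.0)


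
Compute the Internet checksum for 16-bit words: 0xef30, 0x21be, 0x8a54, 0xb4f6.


Sum all words (with carry folding):
+ 0xef30 = 0xef30
+ 0x21be = 0x10ef
+ 0x8a54 = 0x9b43
+ 0xb4f6 = 0x503a
One's complement: ~0x503a
Checksum = 0xafc5


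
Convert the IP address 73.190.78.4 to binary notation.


73 = 01001001
190 = 10111110
78 = 01001110
4 = 00000100
Binary: 01001001.10111110.01001110.00000100


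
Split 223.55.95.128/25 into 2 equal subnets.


New prefix = 25 + 1 = 26
Each subnet has 64 addresses
  223.55.95.128/26
  223.55.95.192/26
Subnets: 223.55.95.128/26, 223.55.95.192/26


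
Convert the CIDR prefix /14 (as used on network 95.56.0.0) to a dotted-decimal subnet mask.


/14 means 14 network bits, 18 host bits
Binary: 11111111111111000000000000000000
Mask: 255.252.0.0


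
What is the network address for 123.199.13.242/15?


IP:   01111011.11000111.00001101.11110010
Mask: 11111111.11111110.00000000.00000000
AND operation:
Net:  01111011.11000110.00000000.00000000
Network: 123.198.0.0/15


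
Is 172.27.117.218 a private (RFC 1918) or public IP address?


RFC 1918 private ranges:
  10.0.0.0/8 (10.0.0.0 - 10.255.255.255)
  172.16.0.0/12 (172.16.0.0 - 172.31.255.255)
  192.168.0.0/16 (192.168.0.0 - 192.168.255.255)
Private (in 172.16.0.0/12)


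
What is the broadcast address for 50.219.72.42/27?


Network: 50.219.72.32/27
Host bits = 5
Set all host bits to 1:
Broadcast: 50.219.72.63


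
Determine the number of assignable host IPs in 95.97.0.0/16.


Host bits = 32 - 16 = 16
Total addresses = 2^16 = 65536
Usable = total - 2 (network and broadcast)
Usable hosts: 65534


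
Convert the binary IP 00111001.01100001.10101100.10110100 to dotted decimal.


00111001 = 57
01100001 = 97
10101100 = 172
10110100 = 180
IP: 57.97.172.180


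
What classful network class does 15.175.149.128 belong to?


First octet: 15
Binary: 00001111
0xxxxxxx -> Class A (1-126)
Class A, default mask 255.0.0.0 (/8)


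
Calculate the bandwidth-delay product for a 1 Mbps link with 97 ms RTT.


BDP = bandwidth * RTT
= 1 Mbps * 97 ms
= 1 * 1e6 * 97 / 1000 bits
= 97000 bits
= 12125 bytes
= 11.8408 KB
BDP = 97000 bits (12125 bytes)


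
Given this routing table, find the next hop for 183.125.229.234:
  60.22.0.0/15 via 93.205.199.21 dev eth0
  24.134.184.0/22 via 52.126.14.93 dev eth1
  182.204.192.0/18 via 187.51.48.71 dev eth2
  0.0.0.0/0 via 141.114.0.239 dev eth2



Longest prefix match for 183.125.229.234:
  /15 60.22.0.0: no
  /22 24.134.184.0: no
  /18 182.204.192.0: no
  /0 0.0.0.0: MATCH
Selected: next-hop 141.114.0.239 via eth2 (matched /0)


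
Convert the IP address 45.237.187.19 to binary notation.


45 = 00101101
237 = 11101101
187 = 10111011
19 = 00010011
Binary: 00101101.11101101.10111011.00010011


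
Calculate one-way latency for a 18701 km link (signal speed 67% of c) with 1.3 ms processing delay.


Speed = 0.67 * 3e5 km/s = 201000 km/s
Propagation delay = 18701 / 201000 = 0.093 s = 93.0398 ms
Processing delay = 1.3 ms
Total one-way latency = 94.3398 ms


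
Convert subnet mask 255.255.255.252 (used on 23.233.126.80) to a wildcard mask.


Subnet mask: 255.255.255.252
Wildcard = 255.255.255.255 - subnet mask
255 - 255 = 0
255 - 255 = 0
255 - 255 = 0
255 - 252 = 3
Wildcard: 0.0.0.3


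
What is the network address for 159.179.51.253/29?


IP:   10011111.10110011.00110011.11111101
Mask: 11111111.11111111.11111111.11111000
AND operation:
Net:  10011111.10110011.00110011.11111000
Network: 159.179.51.248/29


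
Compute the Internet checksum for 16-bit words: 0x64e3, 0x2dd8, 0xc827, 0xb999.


Sum all words (with carry folding):
+ 0x64e3 = 0x64e3
+ 0x2dd8 = 0x92bb
+ 0xc827 = 0x5ae3
+ 0xb999 = 0x147d
One's complement: ~0x147d
Checksum = 0xeb82


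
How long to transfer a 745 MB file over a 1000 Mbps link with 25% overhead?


Effective throughput = 1000 * (1 - 25/100) = 750 Mbps
File size in Mb = 745 * 8 = 5960 Mb
Time = 5960 / 750
Time = 7.9467 seconds


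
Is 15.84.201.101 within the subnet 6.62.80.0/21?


Subnet network: 6.62.80.0
Test IP AND mask: 15.84.200.0
No, 15.84.201.101 is not in 6.62.80.0/21


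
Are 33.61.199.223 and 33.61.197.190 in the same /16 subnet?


Mask: 255.255.0.0
33.61.199.223 AND mask = 33.61.0.0
33.61.197.190 AND mask = 33.61.0.0
Yes, same subnet (33.61.0.0)


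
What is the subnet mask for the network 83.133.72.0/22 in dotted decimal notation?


/22 means 22 network bits, 10 host bits
Binary: 11111111111111111111110000000000
Mask: 255.255.252.0


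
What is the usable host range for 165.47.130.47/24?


Network: 165.47.130.0
Broadcast: 165.47.130.255
First usable = network + 1
Last usable = broadcast - 1
Range: 165.47.130.1 to 165.47.130.254


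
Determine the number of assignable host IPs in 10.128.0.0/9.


Host bits = 32 - 9 = 23
Total addresses = 2^23 = 8388608
Usable = total - 2 (network and broadcast)
Usable hosts: 8388606


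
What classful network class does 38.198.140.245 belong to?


First octet: 38
Binary: 00100110
0xxxxxxx -> Class A (1-126)
Class A, default mask 255.0.0.0 (/8)


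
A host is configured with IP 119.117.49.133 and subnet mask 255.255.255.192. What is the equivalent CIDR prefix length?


Binary: 11111111.11111111.11111111.11000000
Count leading 1s
Prefix: /26


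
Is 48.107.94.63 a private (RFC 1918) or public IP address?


RFC 1918 private ranges:
  10.0.0.0/8 (10.0.0.0 - 10.255.255.255)
  172.16.0.0/12 (172.16.0.0 - 172.31.255.255)
  192.168.0.0/16 (192.168.0.0 - 192.168.255.255)
Public (not in any RFC 1918 range)


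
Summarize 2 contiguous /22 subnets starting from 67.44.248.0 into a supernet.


Original prefix: /22
Number of subnets: 2 = 2^1
New prefix = 22 - 1 = 21
Supernet: 67.44.248.0/21


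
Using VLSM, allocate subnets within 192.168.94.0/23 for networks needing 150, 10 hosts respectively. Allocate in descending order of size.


150 hosts -> /24 (254 usable): 192.168.94.0/24
10 hosts -> /28 (14 usable): 192.168.95.0/28
Allocation: 192.168.94.0/24 (150 hosts, 254 usable); 192.168.95.0/28 (10 hosts, 14 usable)


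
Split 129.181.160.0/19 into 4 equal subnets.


New prefix = 19 + 2 = 21
Each subnet has 2048 addresses
  129.181.160.0/21
  129.181.168.0/21
  129.181.176.0/21
  129.181.184.0/21
Subnets: 129.181.160.0/21, 129.181.168.0/21, 129.181.176.0/21, 129.181.184.0/21


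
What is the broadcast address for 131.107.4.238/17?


Network: 131.107.0.0/17
Host bits = 15
Set all host bits to 1:
Broadcast: 131.107.127.255


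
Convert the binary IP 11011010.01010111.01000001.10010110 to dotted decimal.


11011010 = 218
01010111 = 87
01000001 = 65
10010110 = 150
IP: 218.87.65.150


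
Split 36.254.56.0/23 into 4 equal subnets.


New prefix = 23 + 2 = 25
Each subnet has 128 addresses
  36.254.56.0/25
  36.254.56.128/25
  36.254.57.0/25
  36.254.57.128/25
Subnets: 36.254.56.0/25, 36.254.56.128/25, 36.254.57.0/25, 36.254.57.128/25


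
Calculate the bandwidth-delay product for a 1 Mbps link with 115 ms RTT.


BDP = bandwidth * RTT
= 1 Mbps * 115 ms
= 1 * 1e6 * 115 / 1000 bits
= 115000 bits
= 14375 bytes
= 14.0381 KB
BDP = 115000 bits (14375 bytes)


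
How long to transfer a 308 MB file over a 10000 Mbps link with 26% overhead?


Effective throughput = 10000 * (1 - 26/100) = 7400 Mbps
File size in Mb = 308 * 8 = 2464 Mb
Time = 2464 / 7400
Time = 0.333 seconds


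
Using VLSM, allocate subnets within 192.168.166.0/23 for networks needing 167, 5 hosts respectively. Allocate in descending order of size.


167 hosts -> /24 (254 usable): 192.168.166.0/24
5 hosts -> /29 (6 usable): 192.168.167.0/29
Allocation: 192.168.166.0/24 (167 hosts, 254 usable); 192.168.167.0/29 (5 hosts, 6 usable)


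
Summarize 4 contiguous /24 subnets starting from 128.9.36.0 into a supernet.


Original prefix: /24
Number of subnets: 4 = 2^2
New prefix = 24 - 2 = 22
Supernet: 128.9.36.0/22


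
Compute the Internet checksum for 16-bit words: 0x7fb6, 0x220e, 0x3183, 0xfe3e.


Sum all words (with carry folding):
+ 0x7fb6 = 0x7fb6
+ 0x220e = 0xa1c4
+ 0x3183 = 0xd347
+ 0xfe3e = 0xd186
One's complement: ~0xd186
Checksum = 0x2e79


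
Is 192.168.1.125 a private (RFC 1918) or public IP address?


RFC 1918 private ranges:
  10.0.0.0/8 (10.0.0.0 - 10.255.255.255)
  172.16.0.0/12 (172.16.0.0 - 172.31.255.255)
  192.168.0.0/16 (192.168.0.0 - 192.168.255.255)
Private (in 192.168.0.0/16)


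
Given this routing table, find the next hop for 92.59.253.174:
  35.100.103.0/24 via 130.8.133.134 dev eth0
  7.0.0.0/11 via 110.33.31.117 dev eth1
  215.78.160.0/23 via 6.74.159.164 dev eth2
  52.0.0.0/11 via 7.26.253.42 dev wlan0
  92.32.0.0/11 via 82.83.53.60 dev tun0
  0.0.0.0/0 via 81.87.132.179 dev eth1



Longest prefix match for 92.59.253.174:
  /24 35.100.103.0: no
  /11 7.0.0.0: no
  /23 215.78.160.0: no
  /11 52.0.0.0: no
  /11 92.32.0.0: MATCH
  /0 0.0.0.0: MATCH
Selected: next-hop 82.83.53.60 via tun0 (matched /11)


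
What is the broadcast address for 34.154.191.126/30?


Network: 34.154.191.124/30
Host bits = 2
Set all host bits to 1:
Broadcast: 34.154.191.127


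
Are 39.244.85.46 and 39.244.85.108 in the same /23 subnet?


Mask: 255.255.254.0
39.244.85.46 AND mask = 39.244.84.0
39.244.85.108 AND mask = 39.244.84.0
Yes, same subnet (39.244.84.0)


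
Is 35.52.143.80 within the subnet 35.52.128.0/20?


Subnet network: 35.52.128.0
Test IP AND mask: 35.52.128.0
Yes, 35.52.143.80 is in 35.52.128.0/20


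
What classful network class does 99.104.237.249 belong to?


First octet: 99
Binary: 01100011
0xxxxxxx -> Class A (1-126)
Class A, default mask 255.0.0.0 (/8)


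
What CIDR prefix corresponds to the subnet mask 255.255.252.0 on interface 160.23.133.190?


Binary: 11111111.11111111.11111100.00000000
Count leading 1s
Prefix: /22


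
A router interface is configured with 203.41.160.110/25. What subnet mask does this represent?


/25 means 25 network bits, 7 host bits
Binary: 11111111111111111111111110000000
Mask: 255.255.255.128


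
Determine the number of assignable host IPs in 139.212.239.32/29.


Host bits = 32 - 29 = 3
Total addresses = 2^3 = 8
Usable = total - 2 (network and broadcast)
Usable hosts: 6


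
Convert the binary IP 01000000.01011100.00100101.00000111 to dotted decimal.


01000000 = 64
01011100 = 92
00100101 = 37
00000111 = 7
IP: 64.92.37.7


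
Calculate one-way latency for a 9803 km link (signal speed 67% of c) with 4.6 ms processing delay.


Speed = 0.67 * 3e5 km/s = 201000 km/s
Propagation delay = 9803 / 201000 = 0.0488 s = 48.7711 ms
Processing delay = 4.6 ms
Total one-way latency = 53.3711 ms


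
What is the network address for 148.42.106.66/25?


IP:   10010100.00101010.01101010.01000010
Mask: 11111111.11111111.11111111.10000000
AND operation:
Net:  10010100.00101010.01101010.00000000
Network: 148.42.106.0/25


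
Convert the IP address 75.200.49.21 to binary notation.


75 = 01001011
200 = 11001000
49 = 00110001
21 = 00010101
Binary: 01001011.11001000.00110001.00010101


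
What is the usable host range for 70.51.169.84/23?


Network: 70.51.168.0
Broadcast: 70.51.169.255
First usable = network + 1
Last usable = broadcast - 1
Range: 70.51.168.1 to 70.51.169.254


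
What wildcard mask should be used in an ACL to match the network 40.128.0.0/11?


Subnet mask: 255.224.0.0
Wildcard = 255.255.255.255 - subnet mask
255 - 255 = 0
255 - 224 = 31
255 - 0 = 255
255 - 0 = 255
Wildcard: 0.31.255.255


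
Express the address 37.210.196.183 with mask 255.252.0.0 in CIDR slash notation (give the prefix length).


Binary: 11111111.11111100.00000000.00000000
Count leading 1s
Prefix: /14


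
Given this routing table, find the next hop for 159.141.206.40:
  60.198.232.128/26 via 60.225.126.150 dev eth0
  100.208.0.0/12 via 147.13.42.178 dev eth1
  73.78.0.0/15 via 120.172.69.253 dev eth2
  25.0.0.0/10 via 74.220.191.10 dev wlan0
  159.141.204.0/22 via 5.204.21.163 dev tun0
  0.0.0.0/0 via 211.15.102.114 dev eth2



Longest prefix match for 159.141.206.40:
  /26 60.198.232.128: no
  /12 100.208.0.0: no
  /15 73.78.0.0: no
  /10 25.0.0.0: no
  /22 159.141.204.0: MATCH
  /0 0.0.0.0: MATCH
Selected: next-hop 5.204.21.163 via tun0 (matched /22)


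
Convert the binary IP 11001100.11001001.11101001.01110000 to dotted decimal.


11001100 = 204
11001001 = 201
11101001 = 233
01110000 = 112
IP: 204.201.233.112


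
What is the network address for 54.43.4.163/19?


IP:   00110110.00101011.00000100.10100011
Mask: 11111111.11111111.11100000.00000000
AND operation:
Net:  00110110.00101011.00000000.00000000
Network: 54.43.0.0/19


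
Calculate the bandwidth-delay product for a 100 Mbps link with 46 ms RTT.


BDP = bandwidth * RTT
= 100 Mbps * 46 ms
= 100 * 1e6 * 46 / 1000 bits
= 4600000 bits
= 575000 bytes
= 561.5234 KB
BDP = 4600000 bits (575000 bytes)


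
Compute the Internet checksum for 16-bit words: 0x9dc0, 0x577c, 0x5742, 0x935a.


Sum all words (with carry folding):
+ 0x9dc0 = 0x9dc0
+ 0x577c = 0xf53c
+ 0x5742 = 0x4c7f
+ 0x935a = 0xdfd9
One's complement: ~0xdfd9
Checksum = 0x2026


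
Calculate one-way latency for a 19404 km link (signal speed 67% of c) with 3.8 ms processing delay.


Speed = 0.67 * 3e5 km/s = 201000 km/s
Propagation delay = 19404 / 201000 = 0.0965 s = 96.5373 ms
Processing delay = 3.8 ms
Total one-way latency = 100.3373 ms


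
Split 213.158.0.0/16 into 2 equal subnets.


New prefix = 16 + 1 = 17
Each subnet has 32768 addresses
  213.158.0.0/17
  213.158.128.0/17
Subnets: 213.158.0.0/17, 213.158.128.0/17


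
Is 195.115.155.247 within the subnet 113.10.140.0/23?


Subnet network: 113.10.140.0
Test IP AND mask: 195.115.154.0
No, 195.115.155.247 is not in 113.10.140.0/23


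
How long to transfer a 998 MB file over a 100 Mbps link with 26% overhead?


Effective throughput = 100 * (1 - 26/100) = 74 Mbps
File size in Mb = 998 * 8 = 7984 Mb
Time = 7984 / 74
Time = 107.8919 seconds


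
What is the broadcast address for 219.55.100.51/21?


Network: 219.55.96.0/21
Host bits = 11
Set all host bits to 1:
Broadcast: 219.55.103.255


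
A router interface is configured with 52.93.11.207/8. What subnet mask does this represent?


/8 means 8 network bits, 24 host bits
Binary: 11111111000000000000000000000000
Mask: 255.0.0.0


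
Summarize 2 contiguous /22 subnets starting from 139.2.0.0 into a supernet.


Original prefix: /22
Number of subnets: 2 = 2^1
New prefix = 22 - 1 = 21
Supernet: 139.2.0.0/21


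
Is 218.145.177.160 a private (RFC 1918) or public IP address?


RFC 1918 private ranges:
  10.0.0.0/8 (10.0.0.0 - 10.255.255.255)
  172.16.0.0/12 (172.16.0.0 - 172.31.255.255)
  192.168.0.0/16 (192.168.0.0 - 192.168.255.255)
Public (not in any RFC 1918 range)


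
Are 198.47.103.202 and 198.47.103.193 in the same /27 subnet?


Mask: 255.255.255.224
198.47.103.202 AND mask = 198.47.103.192
198.47.103.193 AND mask = 198.47.103.192
Yes, same subnet (198.47.103.192)


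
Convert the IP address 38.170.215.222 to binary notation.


38 = 00100110
170 = 10101010
215 = 11010111
222 = 11011110
Binary: 00100110.10101010.11010111.11011110


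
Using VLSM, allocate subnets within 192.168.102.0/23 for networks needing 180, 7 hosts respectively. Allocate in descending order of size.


180 hosts -> /24 (254 usable): 192.168.102.0/24
7 hosts -> /28 (14 usable): 192.168.103.0/28
Allocation: 192.168.102.0/24 (180 hosts, 254 usable); 192.168.103.0/28 (7 hosts, 14 usable)


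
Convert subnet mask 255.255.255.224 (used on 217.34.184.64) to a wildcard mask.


Subnet mask: 255.255.255.224
Wildcard = 255.255.255.255 - subnet mask
255 - 255 = 0
255 - 255 = 0
255 - 255 = 0
255 - 224 = 31
Wildcard: 0.0.0.31


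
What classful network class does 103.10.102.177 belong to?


First octet: 103
Binary: 01100111
0xxxxxxx -> Class A (1-126)
Class A, default mask 255.0.0.0 (/8)


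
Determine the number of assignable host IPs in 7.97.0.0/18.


Host bits = 32 - 18 = 14
Total addresses = 2^14 = 16384
Usable = total - 2 (network and broadcast)
Usable hosts: 16382


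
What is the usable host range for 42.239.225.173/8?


Network: 42.0.0.0
Broadcast: 42.255.255.255
First usable = network + 1
Last usable = broadcast - 1
Range: 42.0.0.1 to 42.255.255.254


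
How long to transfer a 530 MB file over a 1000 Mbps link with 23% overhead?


Effective throughput = 1000 * (1 - 23/100) = 770 Mbps
File size in Mb = 530 * 8 = 4240 Mb
Time = 4240 / 770
Time = 5.5065 seconds


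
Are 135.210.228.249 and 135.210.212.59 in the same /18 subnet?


Mask: 255.255.192.0
135.210.228.249 AND mask = 135.210.192.0
135.210.212.59 AND mask = 135.210.192.0
Yes, same subnet (135.210.192.0)


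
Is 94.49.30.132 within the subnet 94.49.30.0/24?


Subnet network: 94.49.30.0
Test IP AND mask: 94.49.30.0
Yes, 94.49.30.132 is in 94.49.30.0/24


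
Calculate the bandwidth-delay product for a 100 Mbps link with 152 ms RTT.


BDP = bandwidth * RTT
= 100 Mbps * 152 ms
= 100 * 1e6 * 152 / 1000 bits
= 15200000 bits
= 1900000 bytes
= 1855.4688 KB
BDP = 15200000 bits (1900000 bytes)


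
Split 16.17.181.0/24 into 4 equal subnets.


New prefix = 24 + 2 = 26
Each subnet has 64 addresses
  16.17.181.0/26
  16.17.181.64/26
  16.17.181.128/26
  16.17.181.192/26
Subnets: 16.17.181.0/26, 16.17.181.64/26, 16.17.181.128/26, 16.17.181.192/26


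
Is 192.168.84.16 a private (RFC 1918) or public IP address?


RFC 1918 private ranges:
  10.0.0.0/8 (10.0.0.0 - 10.255.255.255)
  172.16.0.0/12 (172.16.0.0 - 172.31.255.255)
  192.168.0.0/16 (192.168.0.0 - 192.168.255.255)
Private (in 192.168.0.0/16)


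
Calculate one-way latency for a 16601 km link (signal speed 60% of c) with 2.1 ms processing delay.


Speed = 0.6 * 3e5 km/s = 180000 km/s
Propagation delay = 16601 / 180000 = 0.0922 s = 92.2278 ms
Processing delay = 2.1 ms
Total one-way latency = 94.3278 ms


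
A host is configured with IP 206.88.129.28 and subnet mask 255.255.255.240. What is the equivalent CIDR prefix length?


Binary: 11111111.11111111.11111111.11110000
Count leading 1s
Prefix: /28


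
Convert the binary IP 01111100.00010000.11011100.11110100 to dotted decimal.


01111100 = 124
00010000 = 16
11011100 = 220
11110100 = 244
IP: 124.16.220.244


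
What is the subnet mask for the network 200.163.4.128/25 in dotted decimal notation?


/25 means 25 network bits, 7 host bits
Binary: 11111111111111111111111110000000
Mask: 255.255.255.128


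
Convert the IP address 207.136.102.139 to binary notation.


207 = 11001111
136 = 10001000
102 = 01100110
139 = 10001011
Binary: 11001111.10001000.01100110.10001011


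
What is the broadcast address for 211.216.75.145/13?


Network: 211.216.0.0/13
Host bits = 19
Set all host bits to 1:
Broadcast: 211.223.255.255


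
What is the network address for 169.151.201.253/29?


IP:   10101001.10010111.11001001.11111101
Mask: 11111111.11111111.11111111.11111000
AND operation:
Net:  10101001.10010111.11001001.11111000
Network: 169.151.201.248/29


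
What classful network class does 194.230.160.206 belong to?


First octet: 194
Binary: 11000010
110xxxxx -> Class C (192-223)
Class C, default mask 255.255.255.0 (/24)


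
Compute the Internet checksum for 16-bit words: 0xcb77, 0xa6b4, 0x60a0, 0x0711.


Sum all words (with carry folding):
+ 0xcb77 = 0xcb77
+ 0xa6b4 = 0x722c
+ 0x60a0 = 0xd2cc
+ 0x0711 = 0xd9dd
One's complement: ~0xd9dd
Checksum = 0x2622


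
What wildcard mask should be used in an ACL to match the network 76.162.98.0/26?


Subnet mask: 255.255.255.192
Wildcard = 255.255.255.255 - subnet mask
255 - 255 = 0
255 - 255 = 0
255 - 255 = 0
255 - 192 = 63
Wildcard: 0.0.0.63


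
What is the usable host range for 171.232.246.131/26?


Network: 171.232.246.128
Broadcast: 171.232.246.191
First usable = network + 1
Last usable = broadcast - 1
Range: 171.232.246.129 to 171.232.246.190


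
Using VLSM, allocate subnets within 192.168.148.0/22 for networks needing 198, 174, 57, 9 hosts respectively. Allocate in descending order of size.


198 hosts -> /24 (254 usable): 192.168.148.0/24
174 hosts -> /24 (254 usable): 192.168.149.0/24
57 hosts -> /26 (62 usable): 192.168.150.0/26
9 hosts -> /28 (14 usable): 192.168.150.64/28
Allocation: 192.168.148.0/24 (198 hosts, 254 usable); 192.168.149.0/24 (174 hosts, 254 usable); 192.168.150.0/26 (57 hosts, 62 usable); 192.168.150.64/28 (9 hosts, 14 usable)


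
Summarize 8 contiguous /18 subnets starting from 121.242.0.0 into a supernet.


Original prefix: /18
Number of subnets: 8 = 2^3
New prefix = 18 - 3 = 15
Supernet: 121.242.0.0/15


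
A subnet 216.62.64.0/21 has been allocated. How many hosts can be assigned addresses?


Host bits = 32 - 21 = 11
Total addresses = 2^11 = 2048
Usable = total - 2 (network and broadcast)
Usable hosts: 2046


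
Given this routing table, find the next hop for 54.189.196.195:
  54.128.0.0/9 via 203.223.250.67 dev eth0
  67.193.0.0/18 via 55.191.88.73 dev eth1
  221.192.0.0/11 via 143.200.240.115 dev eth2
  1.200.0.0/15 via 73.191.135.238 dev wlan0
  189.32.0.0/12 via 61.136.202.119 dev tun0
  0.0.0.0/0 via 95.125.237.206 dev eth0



Longest prefix match for 54.189.196.195:
  /9 54.128.0.0: MATCH
  /18 67.193.0.0: no
  /11 221.192.0.0: no
  /15 1.200.0.0: no
  /12 189.32.0.0: no
  /0 0.0.0.0: MATCH
Selected: next-hop 203.223.250.67 via eth0 (matched /9)


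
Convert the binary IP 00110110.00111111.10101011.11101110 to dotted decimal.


00110110 = 54
00111111 = 63
10101011 = 171
11101110 = 238
IP: 54.63.171.238


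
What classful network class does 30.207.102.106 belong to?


First octet: 30
Binary: 00011110
0xxxxxxx -> Class A (1-126)
Class A, default mask 255.0.0.0 (/8)


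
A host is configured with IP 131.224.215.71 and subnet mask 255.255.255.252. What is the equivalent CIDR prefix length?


Binary: 11111111.11111111.11111111.11111100
Count leading 1s
Prefix: /30


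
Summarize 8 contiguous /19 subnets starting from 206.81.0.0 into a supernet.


Original prefix: /19
Number of subnets: 8 = 2^3
New prefix = 19 - 3 = 16
Supernet: 206.81.0.0/16


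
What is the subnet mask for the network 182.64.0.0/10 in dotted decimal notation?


/10 means 10 network bits, 22 host bits
Binary: 11111111110000000000000000000000
Mask: 255.192.0.0


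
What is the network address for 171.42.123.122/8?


IP:   10101011.00101010.01111011.01111010
Mask: 11111111.00000000.00000000.00000000
AND operation:
Net:  10101011.00000000.00000000.00000000
Network: 171.0.0.0/8


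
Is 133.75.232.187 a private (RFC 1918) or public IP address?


RFC 1918 private ranges:
  10.0.0.0/8 (10.0.0.0 - 10.255.255.255)
  172.16.0.0/12 (172.16.0.0 - 172.31.255.255)
  192.168.0.0/16 (192.168.0.0 - 192.168.255.255)
Public (not in any RFC 1918 range)


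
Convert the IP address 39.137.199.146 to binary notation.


39 = 00100111
137 = 10001001
199 = 11000111
146 = 10010010
Binary: 00100111.10001001.11000111.10010010


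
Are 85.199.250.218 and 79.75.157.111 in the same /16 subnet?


Mask: 255.255.0.0
85.199.250.218 AND mask = 85.199.0.0
79.75.157.111 AND mask = 79.75.0.0
No, different subnets (85.199.0.0 vs 79.75.0.0)


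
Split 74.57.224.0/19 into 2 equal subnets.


New prefix = 19 + 1 = 20
Each subnet has 4096 addresses
  74.57.224.0/20
  74.57.240.0/20
Subnets: 74.57.224.0/20, 74.57.240.0/20


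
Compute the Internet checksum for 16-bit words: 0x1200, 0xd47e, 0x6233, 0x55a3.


Sum all words (with carry folding):
+ 0x1200 = 0x1200
+ 0xd47e = 0xe67e
+ 0x6233 = 0x48b2
+ 0x55a3 = 0x9e55
One's complement: ~0x9e55
Checksum = 0x61aa


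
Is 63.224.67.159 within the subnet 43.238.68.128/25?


Subnet network: 43.238.68.128
Test IP AND mask: 63.224.67.128
No, 63.224.67.159 is not in 43.238.68.128/25


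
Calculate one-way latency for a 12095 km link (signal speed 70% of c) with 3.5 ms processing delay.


Speed = 0.7 * 3e5 km/s = 210000 km/s
Propagation delay = 12095 / 210000 = 0.0576 s = 57.5952 ms
Processing delay = 3.5 ms
Total one-way latency = 61.0952 ms


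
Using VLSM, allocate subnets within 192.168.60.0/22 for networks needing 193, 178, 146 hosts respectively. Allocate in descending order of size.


193 hosts -> /24 (254 usable): 192.168.60.0/24
178 hosts -> /24 (254 usable): 192.168.61.0/24
146 hosts -> /24 (254 usable): 192.168.62.0/24
Allocation: 192.168.60.0/24 (193 hosts, 254 usable); 192.168.61.0/24 (178 hosts, 254 usable); 192.168.62.0/24 (146 hosts, 254 usable)


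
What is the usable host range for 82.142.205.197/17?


Network: 82.142.128.0
Broadcast: 82.142.255.255
First usable = network + 1
Last usable = broadcast - 1
Range: 82.142.128.1 to 82.142.255.254


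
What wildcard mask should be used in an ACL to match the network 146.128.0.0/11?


Subnet mask: 255.224.0.0
Wildcard = 255.255.255.255 - subnet mask
255 - 255 = 0
255 - 224 = 31
255 - 0 = 255
255 - 0 = 255
Wildcard: 0.31.255.255


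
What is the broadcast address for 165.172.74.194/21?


Network: 165.172.72.0/21
Host bits = 11
Set all host bits to 1:
Broadcast: 165.172.79.255


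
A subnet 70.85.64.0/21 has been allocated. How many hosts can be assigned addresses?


Host bits = 32 - 21 = 11
Total addresses = 2^11 = 2048
Usable = total - 2 (network and broadcast)
Usable hosts: 2046


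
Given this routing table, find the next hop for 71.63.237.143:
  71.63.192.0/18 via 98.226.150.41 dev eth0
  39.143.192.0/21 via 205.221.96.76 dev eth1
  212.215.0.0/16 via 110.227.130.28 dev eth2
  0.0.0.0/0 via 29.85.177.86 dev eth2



Longest prefix match for 71.63.237.143:
  /18 71.63.192.0: MATCH
  /21 39.143.192.0: no
  /16 212.215.0.0: no
  /0 0.0.0.0: MATCH
Selected: next-hop 98.226.150.41 via eth0 (matched /18)


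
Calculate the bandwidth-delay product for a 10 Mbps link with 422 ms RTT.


BDP = bandwidth * RTT
= 10 Mbps * 422 ms
= 10 * 1e6 * 422 / 1000 bits
= 4220000 bits
= 527500 bytes
= 515.1367 KB
BDP = 4220000 bits (527500 bytes)


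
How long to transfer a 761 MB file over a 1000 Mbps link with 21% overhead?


Effective throughput = 1000 * (1 - 21/100) = 790 Mbps
File size in Mb = 761 * 8 = 6088 Mb
Time = 6088 / 790
Time = 7.7063 seconds


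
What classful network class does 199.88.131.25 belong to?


First octet: 199
Binary: 11000111
110xxxxx -> Class C (192-223)
Class C, default mask 255.255.255.0 (/24)


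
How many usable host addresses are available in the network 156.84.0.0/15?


Host bits = 32 - 15 = 17
Total addresses = 2^17 = 131072
Usable = total - 2 (network and broadcast)
Usable hosts: 131070


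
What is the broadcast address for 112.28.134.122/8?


Network: 112.0.0.0/8
Host bits = 24
Set all host bits to 1:
Broadcast: 112.255.255.255


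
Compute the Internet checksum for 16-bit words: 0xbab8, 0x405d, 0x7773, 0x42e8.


Sum all words (with carry folding):
+ 0xbab8 = 0xbab8
+ 0x405d = 0xfb15
+ 0x7773 = 0x7289
+ 0x42e8 = 0xb571
One's complement: ~0xb571
Checksum = 0x4a8e


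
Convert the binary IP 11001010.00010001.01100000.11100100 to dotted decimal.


11001010 = 202
00010001 = 17
01100000 = 96
11100100 = 228
IP: 202.17.96.228


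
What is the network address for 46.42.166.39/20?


IP:   00101110.00101010.10100110.00100111
Mask: 11111111.11111111.11110000.00000000
AND operation:
Net:  00101110.00101010.10100000.00000000
Network: 46.42.160.0/20


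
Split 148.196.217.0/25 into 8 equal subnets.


New prefix = 25 + 3 = 28
Each subnet has 16 addresses
  148.196.217.0/28
  148.196.217.16/28
  148.196.217.32/28
  148.196.217.48/28
  148.196.217.64/28
  148.196.217.80/28
  148.196.217.96/28
  148.196.217.112/28
Subnets: 148.196.217.0/28, 148.196.217.16/28, 148.196.217.32/28, 148.196.217.48/28, 148.196.217.64/28, 148.196.217.80/28, 148.196.217.96/28, 148.196.217.112/28


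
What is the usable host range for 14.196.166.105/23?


Network: 14.196.166.0
Broadcast: 14.196.167.255
First usable = network + 1
Last usable = broadcast - 1
Range: 14.196.166.1 to 14.196.167.254


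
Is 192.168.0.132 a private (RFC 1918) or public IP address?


RFC 1918 private ranges:
  10.0.0.0/8 (10.0.0.0 - 10.255.255.255)
  172.16.0.0/12 (172.16.0.0 - 172.31.255.255)
  192.168.0.0/16 (192.168.0.0 - 192.168.255.255)
Private (in 192.168.0.0/16)


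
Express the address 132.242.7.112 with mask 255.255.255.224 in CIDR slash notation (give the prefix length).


Binary: 11111111.11111111.11111111.11100000
Count leading 1s
Prefix: /27


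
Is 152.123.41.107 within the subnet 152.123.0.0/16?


Subnet network: 152.123.0.0
Test IP AND mask: 152.123.0.0
Yes, 152.123.41.107 is in 152.123.0.0/16


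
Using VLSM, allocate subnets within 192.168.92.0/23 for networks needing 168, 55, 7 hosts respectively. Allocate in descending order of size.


168 hosts -> /24 (254 usable): 192.168.92.0/24
55 hosts -> /26 (62 usable): 192.168.93.0/26
7 hosts -> /28 (14 usable): 192.168.93.64/28
Allocation: 192.168.92.0/24 (168 hosts, 254 usable); 192.168.93.0/26 (55 hosts, 62 usable); 192.168.93.64/28 (7 hosts, 14 usable)


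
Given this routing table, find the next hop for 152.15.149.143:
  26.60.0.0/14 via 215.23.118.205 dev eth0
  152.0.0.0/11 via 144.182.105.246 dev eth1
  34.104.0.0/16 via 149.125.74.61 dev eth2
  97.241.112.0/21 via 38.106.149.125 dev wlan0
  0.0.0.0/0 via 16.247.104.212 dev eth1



Longest prefix match for 152.15.149.143:
  /14 26.60.0.0: no
  /11 152.0.0.0: MATCH
  /16 34.104.0.0: no
  /21 97.241.112.0: no
  /0 0.0.0.0: MATCH
Selected: next-hop 144.182.105.246 via eth1 (matched /11)


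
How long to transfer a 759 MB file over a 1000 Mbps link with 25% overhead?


Effective throughput = 1000 * (1 - 25/100) = 750 Mbps
File size in Mb = 759 * 8 = 6072 Mb
Time = 6072 / 750
Time = 8.096 seconds


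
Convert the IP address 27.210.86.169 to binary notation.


27 = 00011011
210 = 11010010
86 = 01010110
169 = 10101001
Binary: 00011011.11010010.01010110.10101001


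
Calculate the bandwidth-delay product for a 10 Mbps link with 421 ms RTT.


BDP = bandwidth * RTT
= 10 Mbps * 421 ms
= 10 * 1e6 * 421 / 1000 bits
= 4210000 bits
= 526250 bytes
= 513.916 KB
BDP = 4210000 bits (526250 bytes)


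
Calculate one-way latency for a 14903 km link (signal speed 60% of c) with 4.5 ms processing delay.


Speed = 0.6 * 3e5 km/s = 180000 km/s
Propagation delay = 14903 / 180000 = 0.0828 s = 82.7944 ms
Processing delay = 4.5 ms
Total one-way latency = 87.2944 ms


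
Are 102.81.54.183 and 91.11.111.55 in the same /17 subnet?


Mask: 255.255.128.0
102.81.54.183 AND mask = 102.81.0.0
91.11.111.55 AND mask = 91.11.0.0
No, different subnets (102.81.0.0 vs 91.11.0.0)


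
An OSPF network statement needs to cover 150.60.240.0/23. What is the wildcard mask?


Subnet mask: 255.255.254.0
Wildcard = 255.255.255.255 - subnet mask
255 - 255 = 0
255 - 255 = 0
255 - 254 = 1
255 - 0 = 255
Wildcard: 0.0.1.255


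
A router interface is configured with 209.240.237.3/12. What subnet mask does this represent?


/12 means 12 network bits, 20 host bits
Binary: 11111111111100000000000000000000
Mask: 255.240.0.0


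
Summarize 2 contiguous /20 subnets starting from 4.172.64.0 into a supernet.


Original prefix: /20
Number of subnets: 2 = 2^1
New prefix = 20 - 1 = 19
Supernet: 4.172.64.0/19


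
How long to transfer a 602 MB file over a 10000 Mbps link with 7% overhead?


Effective throughput = 10000 * (1 - 7/100) = 9300 Mbps
File size in Mb = 602 * 8 = 4816 Mb
Time = 4816 / 9300
Time = 0.5178 seconds


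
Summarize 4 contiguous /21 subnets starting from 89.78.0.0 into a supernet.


Original prefix: /21
Number of subnets: 4 = 2^2
New prefix = 21 - 2 = 19
Supernet: 89.78.0.0/19


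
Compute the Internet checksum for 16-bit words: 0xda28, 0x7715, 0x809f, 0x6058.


Sum all words (with carry folding):
+ 0xda28 = 0xda28
+ 0x7715 = 0x513e
+ 0x809f = 0xd1dd
+ 0x6058 = 0x3236
One's complement: ~0x3236
Checksum = 0xcdc9


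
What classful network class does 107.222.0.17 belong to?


First octet: 107
Binary: 01101011
0xxxxxxx -> Class A (1-126)
Class A, default mask 255.0.0.0 (/8)


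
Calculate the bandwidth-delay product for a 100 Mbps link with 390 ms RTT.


BDP = bandwidth * RTT
= 100 Mbps * 390 ms
= 100 * 1e6 * 390 / 1000 bits
= 39000000 bits
= 4875000 bytes
= 4760.7422 KB
BDP = 39000000 bits (4875000 bytes)
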